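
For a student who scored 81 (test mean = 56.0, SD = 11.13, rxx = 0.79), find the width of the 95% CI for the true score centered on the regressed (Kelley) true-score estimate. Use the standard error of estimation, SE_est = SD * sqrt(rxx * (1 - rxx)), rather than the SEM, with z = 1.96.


True score estimate = 0.79*81 + 0.21*56.0 = 75.75
SE_est = SD * sqrt(rxx * (1 - rxx)) = 11.13 * sqrt(0.79 * 0.21) = 11.13 * sqrt(0.1659) = 4.533341
CI = T_est +/- z * SE_est, so width = 2 * z * SE_est = 2 * 1.96 * 4.533341
Width = 17.7707

17.7707


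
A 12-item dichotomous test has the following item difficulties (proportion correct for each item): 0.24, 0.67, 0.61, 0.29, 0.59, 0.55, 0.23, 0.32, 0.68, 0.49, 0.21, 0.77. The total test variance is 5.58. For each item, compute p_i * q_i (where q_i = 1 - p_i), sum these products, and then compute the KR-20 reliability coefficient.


For each item, compute p_i * q_i:
  Item 1: 0.24 * 0.76 = 0.1824
  Item 2: 0.67 * 0.33 = 0.2211
  Item 3: 0.61 * 0.39 = 0.2379
  Item 4: 0.29 * 0.71 = 0.2059
  Item 5: 0.59 * 0.41 = 0.2419
  Item 6: 0.55 * 0.45 = 0.2475
  Item 7: 0.23 * 0.77 = 0.1771
  Item 8: 0.32 * 0.68 = 0.2176
  Item 9: 0.68 * 0.32 = 0.2176
  Item 10: 0.49 * 0.51 = 0.2499
  Item 11: 0.21 * 0.79 = 0.1659
  Item 12: 0.77 * 0.23 = 0.1771
Sum(p_i * q_i) = 0.1824 + 0.2211 + 0.2379 + 0.2059 + 0.2419 + 0.2475 + 0.1771 + 0.2176 + 0.2176 + 0.2499 + 0.1659 + 0.1771 = 2.5419
KR-20 = (k/(k-1)) * (1 - Sum(p_i*q_i) / Var_total)
= (12/11) * (1 - 2.5419/5.58)
= 1.0909 * 0.5445
KR-20 = 0.594

0.594


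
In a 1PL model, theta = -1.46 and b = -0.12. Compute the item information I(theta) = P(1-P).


P = 1/(1+exp(-(-1.46--0.12))) = 0.2075
I = P*(1-P) = 0.2075 * 0.7925
I = 0.1644

0.1644


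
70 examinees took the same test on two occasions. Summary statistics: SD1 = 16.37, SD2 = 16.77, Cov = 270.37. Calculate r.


r = cov(X,Y) / (SD_X * SD_Y)
r = 270.37 / (16.37 * 16.77)
r = 270.37 / 274.5249
r = 0.9849

0.9849


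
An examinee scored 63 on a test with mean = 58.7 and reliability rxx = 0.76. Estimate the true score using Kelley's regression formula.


T_est = rxx * X + (1 - rxx) * mean
T_est = 0.76 * 63 + 0.24 * 58.7
T_est = 47.88 + 14.088
T_est = 61.968

61.968


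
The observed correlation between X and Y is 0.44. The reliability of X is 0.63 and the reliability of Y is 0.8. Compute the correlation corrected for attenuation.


r_corrected = rxy / sqrt(rxx * ryy)
= 0.44 / sqrt(0.63 * 0.8)
= 0.44 / sqrt(0.504)
= 0.44 / 0.70993
r_corrected = 0.6198

0.6198


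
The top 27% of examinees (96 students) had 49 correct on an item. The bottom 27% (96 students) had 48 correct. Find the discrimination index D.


p_upper = 49/96 = 0.5104
p_lower = 48/96 = 0.5
D = 0.5104 - 0.5 = 0.0104

0.0104


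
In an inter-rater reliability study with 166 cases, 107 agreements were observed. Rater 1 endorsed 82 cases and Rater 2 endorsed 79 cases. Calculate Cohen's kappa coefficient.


P_o = 107/166 = 0.644578
P_e = (82*79 + 84*87) / 27556 = 0.50029
kappa = (P_o - P_e) / (1 - P_e)
kappa = (0.644578 - 0.50029) / (1 - 0.50029)
kappa = 0.2887

0.2887


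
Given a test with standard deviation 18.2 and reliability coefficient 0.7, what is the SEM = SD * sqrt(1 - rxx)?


SEM = SD * sqrt(1 - rxx)
SEM = 18.2 * sqrt(1 - 0.7)
SEM = 18.2 * sqrt(0.3) = 18.2 * 0.547723
SEM = 9.9686

9.9686


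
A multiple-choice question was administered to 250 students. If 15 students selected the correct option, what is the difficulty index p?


Item difficulty p = number correct / total examinees
p = 15 / 250
p = 0.06

0.06


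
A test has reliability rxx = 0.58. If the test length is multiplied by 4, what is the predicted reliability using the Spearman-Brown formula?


r_new = (n * rxx) / (1 + (n-1) * rxx)
r_new = (4 * 0.58) / (1 + 3 * 0.58)
r_new = 2.32 / 2.74
r_new = 0.8467

0.8467


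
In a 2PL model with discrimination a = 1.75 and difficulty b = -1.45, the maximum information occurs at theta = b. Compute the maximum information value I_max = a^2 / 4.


For 2PL, max info at theta = b = -1.45
I_max = a^2 / 4 = 1.75^2 / 4
= 3.0625 / 4
I_max = 0.7656

0.7656


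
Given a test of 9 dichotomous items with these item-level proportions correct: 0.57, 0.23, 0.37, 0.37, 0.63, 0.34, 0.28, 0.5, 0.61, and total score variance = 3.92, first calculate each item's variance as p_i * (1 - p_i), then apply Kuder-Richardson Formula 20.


For each item, compute p_i * q_i:
  Item 1: 0.57 * 0.43 = 0.2451
  Item 2: 0.23 * 0.77 = 0.1771
  Item 3: 0.37 * 0.63 = 0.2331
  Item 4: 0.37 * 0.63 = 0.2331
  Item 5: 0.63 * 0.37 = 0.2331
  Item 6: 0.34 * 0.66 = 0.2244
  Item 7: 0.28 * 0.72 = 0.2016
  Item 8: 0.5 * 0.5 = 0.25
  Item 9: 0.61 * 0.39 = 0.2379
Sum(p_i * q_i) = 0.2451 + 0.1771 + 0.2331 + 0.2331 + 0.2331 + 0.2244 + 0.2016 + 0.25 + 0.2379 = 2.0354
KR-20 = (k/(k-1)) * (1 - Sum(p_i*q_i) / Var_total)
= (9/8) * (1 - 2.0354/3.92)
= 1.125 * 0.4808
KR-20 = 0.5409

0.5409


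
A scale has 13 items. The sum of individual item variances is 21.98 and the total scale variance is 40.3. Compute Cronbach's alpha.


alpha = (k/(k-1)) * (1 - sum(si^2)/s_total^2)
= (13/12) * (1 - 21.98/40.3)
alpha = 0.4925

0.4925


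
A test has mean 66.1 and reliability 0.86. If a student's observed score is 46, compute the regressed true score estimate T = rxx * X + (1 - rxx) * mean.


T_est = rxx * X + (1 - rxx) * mean
T_est = 0.86 * 46 + 0.14 * 66.1
T_est = 39.56 + 9.254
T_est = 48.814

48.814


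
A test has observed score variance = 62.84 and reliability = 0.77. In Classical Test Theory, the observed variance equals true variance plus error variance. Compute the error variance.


var_true = rxx * var_obs = 0.77 * 62.84 = 48.3868
var_error = var_obs - var_true
var_error = 62.84 - 48.3868
var_error = 14.4532

14.4532


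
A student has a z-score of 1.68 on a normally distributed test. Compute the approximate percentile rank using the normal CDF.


CDF(z) = 0.5 * (1 + erf(z/sqrt(2)))
erf(1.1879) = 0.907
CDF = 0.9535
Percentile rank = 0.9535 * 100 = 95.35

95.35


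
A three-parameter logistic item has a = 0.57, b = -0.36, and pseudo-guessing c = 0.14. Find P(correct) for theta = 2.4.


logit = 0.57*(2.4 - -0.36) = 1.5732
P* = 1/(1 + exp(-1.5732)) = 0.8282
P = 0.14 + (1 - 0.14) * 0.8282
P = 0.8523

0.8523


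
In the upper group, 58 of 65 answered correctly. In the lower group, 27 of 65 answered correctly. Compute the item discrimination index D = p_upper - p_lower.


p_upper = 58/65 = 0.8923
p_lower = 27/65 = 0.4154
D = 0.8923 - 0.4154 = 0.4769

0.4769


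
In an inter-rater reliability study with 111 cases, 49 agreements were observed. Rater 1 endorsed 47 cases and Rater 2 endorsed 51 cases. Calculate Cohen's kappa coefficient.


P_o = 49/111 = 0.441441
P_e = (47*51 + 64*60) / 12321 = 0.506209
kappa = (P_o - P_e) / (1 - P_e)
kappa = (0.441441 - 0.506209) / (1 - 0.506209)
kappa = -0.1312

-0.1312


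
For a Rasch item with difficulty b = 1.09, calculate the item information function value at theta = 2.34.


P = 1/(1+exp(-(2.34-1.09))) = 0.7773
I = P*(1-P) = 0.7773 * 0.2227
I = 0.1731

0.1731


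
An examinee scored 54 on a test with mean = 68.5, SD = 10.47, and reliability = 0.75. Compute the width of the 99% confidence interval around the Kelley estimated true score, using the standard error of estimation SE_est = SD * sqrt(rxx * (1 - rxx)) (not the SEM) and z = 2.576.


True score estimate = 0.75*54 + 0.25*68.5 = 57.625
SE_est = SD * sqrt(rxx * (1 - rxx)) = 10.47 * sqrt(0.75 * 0.25) = 10.47 * sqrt(0.1875) = 4.533643
CI = T_est +/- z * SE_est, so width = 2 * z * SE_est = 2 * 2.576 * 4.533643
Width = 23.3573

23.3573


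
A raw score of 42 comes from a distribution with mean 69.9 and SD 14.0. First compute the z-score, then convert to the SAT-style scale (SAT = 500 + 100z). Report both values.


z = (X - mean) / SD = (42 - 69.9) / 14.0
z = -27.9 / 14.0
z = -1.9929
SAT-scale = SAT = 500 + 100z
Carry z at full precision (z = -27.9 / 14.0) into the conversion:
SAT-scale = 500 + 100 * (-27.9 / 14.0) = 500 + -2790 / 14.0
SAT-scale = 500 + -199.2857
SAT-scale = 300.7143

300.7143


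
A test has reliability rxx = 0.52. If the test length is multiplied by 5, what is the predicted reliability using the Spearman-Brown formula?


r_new = (n * rxx) / (1 + (n-1) * rxx)
r_new = (5 * 0.52) / (1 + 4 * 0.52)
r_new = 2.6 / 3.08
r_new = 0.8442

0.8442


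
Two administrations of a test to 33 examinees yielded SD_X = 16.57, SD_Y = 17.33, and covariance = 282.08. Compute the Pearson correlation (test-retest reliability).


r = cov(X,Y) / (SD_X * SD_Y)
r = 282.08 / (16.57 * 17.33)
r = 282.08 / 287.1581
r = 0.9823

0.9823


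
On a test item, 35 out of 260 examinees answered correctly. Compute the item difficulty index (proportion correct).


Item difficulty p = number correct / total examinees
p = 35 / 260
p = 0.1346

0.1346


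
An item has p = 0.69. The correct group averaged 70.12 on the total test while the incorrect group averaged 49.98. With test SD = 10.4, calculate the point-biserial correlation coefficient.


q = 1 - p = 0.31
rpb = ((M1 - M0) / SD) * sqrt(p * q)
rpb = ((70.12 - 49.98) / 10.4) * sqrt(0.69 * 0.31)
rpb = 0.8956

0.8956


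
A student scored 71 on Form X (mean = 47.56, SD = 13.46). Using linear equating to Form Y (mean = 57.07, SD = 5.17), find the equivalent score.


slope = SD_Y / SD_X = 5.17 / 13.46 ~ 0.3841
intercept = mean_Y - slope * mean_X = 57.07 - (5.17 / 13.46) * 47.56 ~ 38.8022
Y = slope * X + intercept. To avoid rounding drift from the rounded slope/intercept, evaluate the equivalent form Y = mean_Y + SD_Y * (X - mean_X) / SD_X at full precision:
Y = 57.07 + 5.17 * (71 - 47.56) / 13.46
Y = 57.07 + 5.17 * 23.44 / 13.46
Y = 57.07 + 121.1848 / 13.46
Y = 57.07 + 9.0033
Y = 66.0733

66.0733


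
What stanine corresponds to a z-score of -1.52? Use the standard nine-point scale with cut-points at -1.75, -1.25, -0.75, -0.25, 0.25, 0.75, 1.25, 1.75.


Stanine boundaries: [-1.75, -1.25, -0.75, -0.25, 0.25, 0.75, 1.25, 1.75]
z = -1.52
Check each boundary:
  z >= -1.75 -> could be stanine 2
  z < -1.25
  z < -0.75
  z < -0.25
  z < 0.25
  z < 0.75
  z < 1.25
  z < 1.75
Highest qualifying boundary gives stanine = 2

2


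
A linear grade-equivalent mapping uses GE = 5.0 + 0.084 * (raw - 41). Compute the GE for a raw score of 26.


raw - median = 26 - 41 = -15
slope * diff = 0.084 * -15 = -1.26
GE = 5.0 + -1.26
GE = 3.74

3.74


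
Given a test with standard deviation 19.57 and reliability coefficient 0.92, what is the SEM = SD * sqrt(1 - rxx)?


SEM = SD * sqrt(1 - rxx)
SEM = 19.57 * sqrt(1 - 0.92)
SEM = 19.57 * sqrt(0.08) = 19.57 * 0.282843
SEM = 5.5352

5.5352


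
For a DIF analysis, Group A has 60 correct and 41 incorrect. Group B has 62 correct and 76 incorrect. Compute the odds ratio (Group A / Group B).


Odds_A = 60/41 = 1.4634
Odds_B = 62/76 = 0.8158
OR = Odds_A / Odds_B = 1.4634 / 0.8158
Exactly, OR = (60 * 76) / (41 * 62) = 4560 / 2542
OR = 1.7939

1.7939


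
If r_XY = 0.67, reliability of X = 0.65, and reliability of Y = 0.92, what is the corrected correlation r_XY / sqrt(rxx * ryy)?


r_corrected = rxy / sqrt(rxx * ryy)
= 0.67 / sqrt(0.65 * 0.92)
= 0.67 / sqrt(0.598)
= 0.67 / 0.773305
r_corrected = 0.8664

0.8664


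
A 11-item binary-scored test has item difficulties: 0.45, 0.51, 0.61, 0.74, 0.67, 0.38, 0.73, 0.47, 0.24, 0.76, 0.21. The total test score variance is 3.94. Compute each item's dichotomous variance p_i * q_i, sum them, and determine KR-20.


For each item, compute p_i * q_i:
  Item 1: 0.45 * 0.55 = 0.2475
  Item 2: 0.51 * 0.49 = 0.2499
  Item 3: 0.61 * 0.39 = 0.2379
  Item 4: 0.74 * 0.26 = 0.1924
  Item 5: 0.67 * 0.33 = 0.2211
  Item 6: 0.38 * 0.62 = 0.2356
  Item 7: 0.73 * 0.27 = 0.1971
  Item 8: 0.47 * 0.53 = 0.2491
  Item 9: 0.24 * 0.76 = 0.1824
  Item 10: 0.76 * 0.24 = 0.1824
  Item 11: 0.21 * 0.79 = 0.1659
Sum(p_i * q_i) = 0.2475 + 0.2499 + 0.2379 + 0.1924 + 0.2211 + 0.2356 + 0.1971 + 0.2491 + 0.1824 + 0.1824 + 0.1659 = 2.3613
KR-20 = (k/(k-1)) * (1 - Sum(p_i*q_i) / Var_total)
= (11/10) * (1 - 2.3613/3.94)
= 1.1 * 0.4007
KR-20 = 0.4408

0.4408


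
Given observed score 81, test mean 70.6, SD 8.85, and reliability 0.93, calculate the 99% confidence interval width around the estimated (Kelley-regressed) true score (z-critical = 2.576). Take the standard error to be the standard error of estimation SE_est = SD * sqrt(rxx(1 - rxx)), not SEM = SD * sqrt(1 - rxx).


True score estimate = 0.93*81 + 0.07*70.6 = 80.272
SE_est = SD * sqrt(rxx * (1 - rxx)) = 8.85 * sqrt(0.93 * 0.07) = 8.85 * sqrt(0.0651) = 2.258051
CI = T_est +/- z * SE_est, so width = 2 * z * SE_est = 2 * 2.576 * 2.258051
Width = 11.6335

11.6335


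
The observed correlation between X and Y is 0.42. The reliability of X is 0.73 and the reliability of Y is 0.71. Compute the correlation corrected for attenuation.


r_corrected = rxy / sqrt(rxx * ryy)
= 0.42 / sqrt(0.73 * 0.71)
= 0.42 / sqrt(0.5183)
= 0.42 / 0.719931
r_corrected = 0.5834

0.5834


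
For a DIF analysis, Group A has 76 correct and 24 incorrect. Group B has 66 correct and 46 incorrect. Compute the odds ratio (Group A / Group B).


Odds_A = 76/24 = 3.1667
Odds_B = 66/46 = 1.4348
OR = Odds_A / Odds_B = 3.1667 / 1.4348
Exactly, OR = (76 * 46) / (24 * 66) = 3496 / 1584
OR = 2.2071

2.2071


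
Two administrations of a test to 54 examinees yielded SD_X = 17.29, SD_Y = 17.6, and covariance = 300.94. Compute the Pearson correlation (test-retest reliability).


r = cov(X,Y) / (SD_X * SD_Y)
r = 300.94 / (17.29 * 17.6)
r = 300.94 / 304.304
r = 0.9889

0.9889


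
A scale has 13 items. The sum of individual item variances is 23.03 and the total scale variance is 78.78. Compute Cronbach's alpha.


alpha = (k/(k-1)) * (1 - sum(si^2)/s_total^2)
= (13/12) * (1 - 23.03/78.78)
alpha = 0.7666

0.7666


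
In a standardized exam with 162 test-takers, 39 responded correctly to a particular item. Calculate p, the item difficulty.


Item difficulty p = number correct / total examinees
p = 39 / 162
p = 0.2407

0.2407


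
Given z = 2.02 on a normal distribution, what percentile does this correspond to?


CDF(z) = 0.5 * (1 + erf(z/sqrt(2)))
erf(1.4284) = 0.9566
CDF = 0.9783
Percentile rank = 0.9783 * 100 = 97.83

97.83


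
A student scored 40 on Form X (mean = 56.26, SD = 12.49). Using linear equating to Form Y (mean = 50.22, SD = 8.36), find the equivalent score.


slope = SD_Y / SD_X = 8.36 / 12.49 ~ 0.6693
intercept = mean_Y - slope * mean_X = 50.22 - (8.36 / 12.49) * 56.26 ~ 12.5632
Y = slope * X + intercept. To avoid rounding drift from the rounded slope/intercept, evaluate the equivalent form Y = mean_Y + SD_Y * (X - mean_X) / SD_X at full precision:
Y = 50.22 + 8.36 * (40 - 56.26) / 12.49
Y = 50.22 - 8.36 * 16.26 / 12.49
Y = 50.22 - 135.9336 / 12.49
Y = 50.22 - 10.8834
Y = 39.3366

39.3366


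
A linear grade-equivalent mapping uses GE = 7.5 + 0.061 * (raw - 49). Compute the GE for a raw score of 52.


raw - median = 52 - 49 = 3
slope * diff = 0.061 * 3 = 0.183
GE = 7.5 + 0.183
GE = 7.683

7.683


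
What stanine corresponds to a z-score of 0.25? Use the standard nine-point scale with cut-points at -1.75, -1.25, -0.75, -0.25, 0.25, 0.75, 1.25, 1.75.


Stanine boundaries: [-1.75, -1.25, -0.75, -0.25, 0.25, 0.75, 1.25, 1.75]
z = 0.25
Check each boundary:
  z >= -1.75 -> could be stanine 2
  z >= -1.25 -> could be stanine 3
  z >= -0.75 -> could be stanine 4
  z >= -0.25 -> could be stanine 5
  z >= 0.25 -> could be stanine 6
  z < 0.75
  z < 1.25
  z < 1.75
Highest qualifying boundary gives stanine = 6

6


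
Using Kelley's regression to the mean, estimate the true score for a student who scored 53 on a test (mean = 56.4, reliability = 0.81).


T_est = rxx * X + (1 - rxx) * mean
T_est = 0.81 * 53 + 0.19 * 56.4
T_est = 42.93 + 10.716
T_est = 53.646

53.646


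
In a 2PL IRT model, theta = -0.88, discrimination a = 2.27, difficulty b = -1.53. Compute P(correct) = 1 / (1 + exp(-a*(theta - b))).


a*(theta - b) = 2.27 * (-0.88 - -1.53) = 1.4755
exp(-1.4755) = 0.2287
P = 1 / (1 + 0.2287)
P = 0.8139

0.8139


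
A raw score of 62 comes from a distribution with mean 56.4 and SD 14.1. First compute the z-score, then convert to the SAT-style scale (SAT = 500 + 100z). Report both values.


z = (X - mean) / SD = (62 - 56.4) / 14.1
z = 5.6 / 14.1
z = 0.3972
SAT-scale = SAT = 500 + 100z
Carry z at full precision (z = 5.6 / 14.1) into the conversion:
SAT-scale = 500 + 100 * (5.6 / 14.1) = 500 + 560 / 14.1
SAT-scale = 500 + 39.7163
SAT-scale = 539.7163

539.7163


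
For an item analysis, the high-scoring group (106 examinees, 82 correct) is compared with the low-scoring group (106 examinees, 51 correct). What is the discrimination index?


p_upper = 82/106 = 0.7736
p_lower = 51/106 = 0.4811
D = 0.7736 - 0.4811 = 0.2925

0.2925


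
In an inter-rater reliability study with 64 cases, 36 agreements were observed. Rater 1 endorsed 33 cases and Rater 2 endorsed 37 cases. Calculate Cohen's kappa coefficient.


P_o = 36/64 = 0.5625
P_e = (33*37 + 31*27) / 4096 = 0.502441
kappa = (P_o - P_e) / (1 - P_e)
kappa = (0.5625 - 0.502441) / (1 - 0.502441)
kappa = 0.1207

0.1207


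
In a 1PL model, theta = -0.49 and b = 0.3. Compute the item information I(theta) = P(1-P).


P = 1/(1+exp(-(-0.49-0.3))) = 0.3122
I = P*(1-P) = 0.3122 * 0.6878
I = 0.2147

0.2147


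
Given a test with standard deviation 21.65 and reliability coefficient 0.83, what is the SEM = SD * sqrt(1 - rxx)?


SEM = SD * sqrt(1 - rxx)
SEM = 21.65 * sqrt(1 - 0.83)
SEM = 21.65 * sqrt(0.17) = 21.65 * 0.412311
SEM = 8.9265

8.9265


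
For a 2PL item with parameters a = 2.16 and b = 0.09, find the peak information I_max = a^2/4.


For 2PL, max info at theta = b = 0.09
I_max = a^2 / 4 = 2.16^2 / 4
= 4.6656 / 4
I_max = 1.1664

1.1664


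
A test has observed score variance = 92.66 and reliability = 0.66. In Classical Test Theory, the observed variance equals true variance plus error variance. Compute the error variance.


var_true = rxx * var_obs = 0.66 * 92.66 = 61.1556
var_error = var_obs - var_true
var_error = 92.66 - 61.1556
var_error = 31.5044

31.5044


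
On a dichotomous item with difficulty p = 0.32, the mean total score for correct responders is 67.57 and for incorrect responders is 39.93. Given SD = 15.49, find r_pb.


q = 1 - p = 0.68
rpb = ((M1 - M0) / SD) * sqrt(p * q)
rpb = ((67.57 - 39.93) / 15.49) * sqrt(0.32 * 0.68)
rpb = 0.8324

0.8324


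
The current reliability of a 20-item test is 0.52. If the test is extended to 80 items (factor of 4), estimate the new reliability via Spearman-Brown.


r_new = (n * rxx) / (1 + (n-1) * rxx)
r_new = (4 * 0.52) / (1 + 3 * 0.52)
r_new = 2.08 / 2.56
r_new = 0.8125

0.8125


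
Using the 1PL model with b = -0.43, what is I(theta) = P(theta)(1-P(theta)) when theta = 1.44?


P = 1/(1+exp(-(1.44--0.43))) = 0.8665
I = P*(1-P) = 0.8665 * 0.1335
I = 0.1157

0.1157


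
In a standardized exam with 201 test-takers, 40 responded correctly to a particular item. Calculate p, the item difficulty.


Item difficulty p = number correct / total examinees
p = 40 / 201
p = 0.199

0.199


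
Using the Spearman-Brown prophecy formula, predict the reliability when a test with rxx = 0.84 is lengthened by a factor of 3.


r_new = (n * rxx) / (1 + (n-1) * rxx)
r_new = (3 * 0.84) / (1 + 2 * 0.84)
r_new = 2.52 / 2.68
r_new = 0.9403

0.9403


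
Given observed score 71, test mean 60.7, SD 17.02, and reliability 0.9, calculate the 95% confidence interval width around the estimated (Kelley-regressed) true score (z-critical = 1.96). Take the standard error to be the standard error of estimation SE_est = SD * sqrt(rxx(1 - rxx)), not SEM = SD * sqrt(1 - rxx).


True score estimate = 0.9*71 + 0.1*60.7 = 69.97
SE_est = SD * sqrt(rxx * (1 - rxx)) = 17.02 * sqrt(0.9 * 0.1) = 17.02 * sqrt(0.09) = 5.106
CI = T_est +/- z * SE_est, so width = 2 * z * SE_est = 2 * 1.96 * 5.106
Width = 20.0155

20.0155


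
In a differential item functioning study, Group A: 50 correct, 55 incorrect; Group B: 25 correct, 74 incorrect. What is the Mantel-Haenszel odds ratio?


Odds_A = 50/55 = 0.9091
Odds_B = 25/74 = 0.3378
OR = Odds_A / Odds_B = 0.9091 / 0.3378
Exactly, OR = (50 * 74) / (55 * 25) = 3700 / 1375
OR = 2.6909

2.6909


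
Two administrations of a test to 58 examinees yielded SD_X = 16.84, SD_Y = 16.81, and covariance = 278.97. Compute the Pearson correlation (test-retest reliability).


r = cov(X,Y) / (SD_X * SD_Y)
r = 278.97 / (16.84 * 16.81)
r = 278.97 / 283.0804
r = 0.9855

0.9855


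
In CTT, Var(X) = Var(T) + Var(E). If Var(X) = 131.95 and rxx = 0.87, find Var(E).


var_true = rxx * var_obs = 0.87 * 131.95 = 114.7965
var_error = var_obs - var_true
var_error = 131.95 - 114.7965
var_error = 17.1535

17.1535


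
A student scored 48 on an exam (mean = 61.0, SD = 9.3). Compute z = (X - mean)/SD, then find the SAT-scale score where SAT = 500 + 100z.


z = (X - mean) / SD = (48 - 61.0) / 9.3
z = -13.0 / 9.3
z = -1.3978
SAT-scale = SAT = 500 + 100z
Carry z at full precision (z = -13.0 / 9.3) into the conversion:
SAT-scale = 500 + 100 * (-13.0 / 9.3) = 500 + -1300 / 9.3
SAT-scale = 500 + -139.7849
SAT-scale = 360.2151

360.2151


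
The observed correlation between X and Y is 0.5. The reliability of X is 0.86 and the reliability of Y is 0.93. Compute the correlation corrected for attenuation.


r_corrected = rxy / sqrt(rxx * ryy)
= 0.5 / sqrt(0.86 * 0.93)
= 0.5 / sqrt(0.7998)
= 0.5 / 0.894315
r_corrected = 0.5591

0.5591


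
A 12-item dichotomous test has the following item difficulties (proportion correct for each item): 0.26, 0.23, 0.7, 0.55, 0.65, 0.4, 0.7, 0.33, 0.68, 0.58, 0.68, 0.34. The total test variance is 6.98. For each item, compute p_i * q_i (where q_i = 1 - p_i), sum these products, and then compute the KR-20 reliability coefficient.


For each item, compute p_i * q_i:
  Item 1: 0.26 * 0.74 = 0.1924
  Item 2: 0.23 * 0.77 = 0.1771
  Item 3: 0.7 * 0.3 = 0.21
  Item 4: 0.55 * 0.45 = 0.2475
  Item 5: 0.65 * 0.35 = 0.2275
  Item 6: 0.4 * 0.6 = 0.24
  Item 7: 0.7 * 0.3 = 0.21
  Item 8: 0.33 * 0.67 = 0.2211
  Item 9: 0.68 * 0.32 = 0.2176
  Item 10: 0.58 * 0.42 = 0.2436
  Item 11: 0.68 * 0.32 = 0.2176
  Item 12: 0.34 * 0.66 = 0.2244
Sum(p_i * q_i) = 0.1924 + 0.1771 + 0.21 + 0.2475 + 0.2275 + 0.24 + 0.21 + 0.2211 + 0.2176 + 0.2436 + 0.2176 + 0.2244 = 2.6288
KR-20 = (k/(k-1)) * (1 - Sum(p_i*q_i) / Var_total)
= (12/11) * (1 - 2.6288/6.98)
= 1.0909 * 0.6234
KR-20 = 0.6801

0.6801


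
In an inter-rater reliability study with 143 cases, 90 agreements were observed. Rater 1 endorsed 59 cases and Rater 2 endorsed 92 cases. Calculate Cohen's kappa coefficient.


P_o = 90/143 = 0.629371
P_e = (59*92 + 84*51) / 20449 = 0.474938
kappa = (P_o - P_e) / (1 - P_e)
kappa = (0.629371 - 0.474938) / (1 - 0.474938)
kappa = 0.2941

0.2941


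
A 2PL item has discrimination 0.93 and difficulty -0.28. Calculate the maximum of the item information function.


For 2PL, max info at theta = b = -0.28
I_max = a^2 / 4 = 0.93^2 / 4
= 0.8649 / 4
I_max = 0.2162

0.2162


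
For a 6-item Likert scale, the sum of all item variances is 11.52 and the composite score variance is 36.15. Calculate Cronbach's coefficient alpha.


alpha = (k/(k-1)) * (1 - sum(si^2)/s_total^2)
= (6/5) * (1 - 11.52/36.15)
alpha = 0.8176

0.8176


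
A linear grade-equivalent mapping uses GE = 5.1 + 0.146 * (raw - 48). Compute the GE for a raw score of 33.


raw - median = 33 - 48 = -15
slope * diff = 0.146 * -15 = -2.19
GE = 5.1 + -2.19
GE = 2.91

2.91


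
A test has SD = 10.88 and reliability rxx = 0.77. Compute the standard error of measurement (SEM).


SEM = SD * sqrt(1 - rxx)
SEM = 10.88 * sqrt(1 - 0.77)
SEM = 10.88 * sqrt(0.23) = 10.88 * 0.479583
SEM = 5.2179

5.2179


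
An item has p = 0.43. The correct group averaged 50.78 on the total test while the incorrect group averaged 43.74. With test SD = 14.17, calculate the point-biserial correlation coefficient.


q = 1 - p = 0.57
rpb = ((M1 - M0) / SD) * sqrt(p * q)
rpb = ((50.78 - 43.74) / 14.17) * sqrt(0.43 * 0.57)
rpb = 0.246

0.246


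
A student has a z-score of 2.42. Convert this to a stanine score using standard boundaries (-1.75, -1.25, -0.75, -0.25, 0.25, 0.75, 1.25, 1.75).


Stanine boundaries: [-1.75, -1.25, -0.75, -0.25, 0.25, 0.75, 1.25, 1.75]
z = 2.42
Check each boundary:
  z >= -1.75 -> could be stanine 2
  z >= -1.25 -> could be stanine 3
  z >= -0.75 -> could be stanine 4
  z >= -0.25 -> could be stanine 5
  z >= 0.25 -> could be stanine 6
  z >= 0.75 -> could be stanine 7
  z >= 1.25 -> could be stanine 8
  z >= 1.75 -> could be stanine 9
Highest qualifying boundary gives stanine = 9

9


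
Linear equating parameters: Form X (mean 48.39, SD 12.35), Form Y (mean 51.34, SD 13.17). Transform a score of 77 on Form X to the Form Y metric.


slope = SD_Y / SD_X = 13.17 / 12.35 ~ 1.0664
intercept = mean_Y - slope * mean_X = 51.34 - (13.17 / 12.35) * 48.39 ~ -0.2629
Y = slope * X + intercept. To avoid rounding drift from the rounded slope/intercept, evaluate the equivalent form Y = mean_Y + SD_Y * (X - mean_X) / SD_X at full precision:
Y = 51.34 + 13.17 * (77 - 48.39) / 12.35
Y = 51.34 + 13.17 * 28.61 / 12.35
Y = 51.34 + 376.7937 / 12.35
Y = 51.34 + 30.5096
Y = 81.8496

81.8496


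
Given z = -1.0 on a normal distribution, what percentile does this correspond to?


CDF(z) = 0.5 * (1 + erf(z/sqrt(2)))
erf(-0.7071) = -0.6827
CDF = 0.1587
Percentile rank = 0.1587 * 100 = 15.87

15.87


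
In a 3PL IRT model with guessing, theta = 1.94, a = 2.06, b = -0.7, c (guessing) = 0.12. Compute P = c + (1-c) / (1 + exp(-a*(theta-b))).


logit = 2.06*(1.94 - -0.7) = 5.4384
P* = 1/(1 + exp(-5.4384)) = 0.9957
P = 0.12 + (1 - 0.12) * 0.9957
P = 0.9962

0.9962


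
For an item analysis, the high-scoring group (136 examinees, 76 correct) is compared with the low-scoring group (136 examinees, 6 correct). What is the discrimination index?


p_upper = 76/136 = 0.5588
p_lower = 6/136 = 0.0441
D = 0.5588 - 0.0441 = 0.5147

0.5147


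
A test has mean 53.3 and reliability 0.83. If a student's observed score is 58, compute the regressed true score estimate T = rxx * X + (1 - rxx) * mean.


T_est = rxx * X + (1 - rxx) * mean
T_est = 0.83 * 58 + 0.17 * 53.3
T_est = 48.14 + 9.061
T_est = 57.201

57.201


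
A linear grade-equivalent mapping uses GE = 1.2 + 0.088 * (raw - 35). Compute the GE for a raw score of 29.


raw - median = 29 - 35 = -6
slope * diff = 0.088 * -6 = -0.528
GE = 1.2 + -0.528
GE = 0.672

0.672


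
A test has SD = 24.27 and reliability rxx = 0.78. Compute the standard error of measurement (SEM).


SEM = SD * sqrt(1 - rxx)
SEM = 24.27 * sqrt(1 - 0.78)
SEM = 24.27 * sqrt(0.22) = 24.27 * 0.469042
SEM = 11.3836

11.3836


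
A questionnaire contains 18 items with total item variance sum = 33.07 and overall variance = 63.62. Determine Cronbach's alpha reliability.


alpha = (k/(k-1)) * (1 - sum(si^2)/s_total^2)
= (18/17) * (1 - 33.07/63.62)
alpha = 0.5084

0.5084


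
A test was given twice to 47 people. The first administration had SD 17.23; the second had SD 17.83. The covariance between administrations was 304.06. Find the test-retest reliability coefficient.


r = cov(X,Y) / (SD_X * SD_Y)
r = 304.06 / (17.23 * 17.83)
r = 304.06 / 307.2109
r = 0.9897

0.9897


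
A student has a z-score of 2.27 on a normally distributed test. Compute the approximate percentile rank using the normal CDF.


CDF(z) = 0.5 * (1 + erf(z/sqrt(2)))
erf(1.6051) = 0.9768
CDF = 0.9884
Percentile rank = 0.9884 * 100 = 98.84

98.84


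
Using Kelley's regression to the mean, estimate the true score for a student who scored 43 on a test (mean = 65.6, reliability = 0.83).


T_est = rxx * X + (1 - rxx) * mean
T_est = 0.83 * 43 + 0.17 * 65.6
T_est = 35.69 + 11.152
T_est = 46.842

46.842


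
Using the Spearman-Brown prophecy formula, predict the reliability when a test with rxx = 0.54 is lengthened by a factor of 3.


r_new = (n * rxx) / (1 + (n-1) * rxx)
r_new = (3 * 0.54) / (1 + 2 * 0.54)
r_new = 1.62 / 2.08
r_new = 0.7788

0.7788


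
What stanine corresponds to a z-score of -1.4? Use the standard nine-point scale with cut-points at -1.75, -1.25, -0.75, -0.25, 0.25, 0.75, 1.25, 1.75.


Stanine boundaries: [-1.75, -1.25, -0.75, -0.25, 0.25, 0.75, 1.25, 1.75]
z = -1.4
Check each boundary:
  z >= -1.75 -> could be stanine 2
  z < -1.25
  z < -0.75
  z < -0.25
  z < 0.25
  z < 0.75
  z < 1.25
  z < 1.75
Highest qualifying boundary gives stanine = 2

2


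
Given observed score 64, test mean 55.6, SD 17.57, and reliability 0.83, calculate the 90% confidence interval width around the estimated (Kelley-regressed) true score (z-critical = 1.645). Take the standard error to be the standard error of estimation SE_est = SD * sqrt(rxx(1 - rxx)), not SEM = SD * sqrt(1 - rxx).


True score estimate = 0.83*64 + 0.17*55.6 = 62.572
SE_est = SD * sqrt(rxx * (1 - rxx)) = 17.57 * sqrt(0.83 * 0.17) = 17.57 * sqrt(0.1411) = 6.599868
CI = T_est +/- z * SE_est, so width = 2 * z * SE_est = 2 * 1.645 * 6.599868
Width = 21.7136

21.7136


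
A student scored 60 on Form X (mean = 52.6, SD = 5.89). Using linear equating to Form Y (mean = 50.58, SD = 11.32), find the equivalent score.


slope = SD_Y / SD_X = 11.32 / 5.89 ~ 1.9219
intercept = mean_Y - slope * mean_X = 50.58 - (11.32 / 5.89) * 52.6 ~ -50.512
Y = slope * X + intercept. To avoid rounding drift from the rounded slope/intercept, evaluate the equivalent form Y = mean_Y + SD_Y * (X - mean_X) / SD_X at full precision:
Y = 50.58 + 11.32 * (60 - 52.6) / 5.89
Y = 50.58 + 11.32 * 7.4 / 5.89
Y = 50.58 + 83.768 / 5.89
Y = 50.58 + 14.2221
Y = 64.8021

64.8021


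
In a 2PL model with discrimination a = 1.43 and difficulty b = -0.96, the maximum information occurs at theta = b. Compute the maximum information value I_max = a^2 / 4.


For 2PL, max info at theta = b = -0.96
I_max = a^2 / 4 = 1.43^2 / 4
= 2.0449 / 4
I_max = 0.5112

0.5112


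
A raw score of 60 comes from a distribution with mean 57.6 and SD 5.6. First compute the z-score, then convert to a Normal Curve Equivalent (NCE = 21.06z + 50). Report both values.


z = (X - mean) / SD = (60 - 57.6) / 5.6
z = 2.4 / 5.6
z = 0.4286
NCE = NCE = 21.06z + 50
Carry z at full precision (z = 2.4 / 5.6) into the conversion:
NCE = 21.06 * (2.4 / 5.6) + 50 = 50.544 / 5.6 + 50
NCE = 9.0257 + 50
NCE = 59.0257

59.0257


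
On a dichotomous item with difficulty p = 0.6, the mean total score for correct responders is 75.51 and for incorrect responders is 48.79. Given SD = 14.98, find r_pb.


q = 1 - p = 0.4
rpb = ((M1 - M0) / SD) * sqrt(p * q)
rpb = ((75.51 - 48.79) / 14.98) * sqrt(0.6 * 0.4)
rpb = 0.8738

0.8738


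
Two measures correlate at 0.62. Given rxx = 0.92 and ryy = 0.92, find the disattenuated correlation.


r_corrected = rxy / sqrt(rxx * ryy)
= 0.62 / sqrt(0.92 * 0.92)
= 0.62 / sqrt(0.8464)
= 0.62 / 0.92
r_corrected = 0.6739

0.6739


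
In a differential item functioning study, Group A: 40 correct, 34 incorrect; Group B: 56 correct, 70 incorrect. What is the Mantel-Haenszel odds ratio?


Odds_A = 40/34 = 1.1765
Odds_B = 56/70 = 0.8
OR = Odds_A / Odds_B = 1.1765 / 0.8
Exactly, OR = (40 * 70) / (34 * 56) = 2800 / 1904
OR = 1.4706

1.4706


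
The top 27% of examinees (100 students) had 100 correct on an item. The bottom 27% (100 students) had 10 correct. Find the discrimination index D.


p_upper = 100/100 = 1.0
p_lower = 10/100 = 0.1
D = 1.0 - 0.1 = 0.9

0.9


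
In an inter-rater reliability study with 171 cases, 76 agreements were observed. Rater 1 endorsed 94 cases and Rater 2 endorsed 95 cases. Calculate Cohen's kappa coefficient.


P_o = 76/171 = 0.444444
P_e = (94*95 + 77*76) / 29241 = 0.505523
kappa = (P_o - P_e) / (1 - P_e)
kappa = (0.444444 - 0.505523) / (1 - 0.505523)
kappa = -0.1235

-0.1235


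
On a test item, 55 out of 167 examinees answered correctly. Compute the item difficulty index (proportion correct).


Item difficulty p = number correct / total examinees
p = 55 / 167
p = 0.3293

0.3293


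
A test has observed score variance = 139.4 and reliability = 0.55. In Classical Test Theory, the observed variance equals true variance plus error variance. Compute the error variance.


var_true = rxx * var_obs = 0.55 * 139.4 = 76.67
var_error = var_obs - var_true
var_error = 139.4 - 76.67
var_error = 62.73

62.73


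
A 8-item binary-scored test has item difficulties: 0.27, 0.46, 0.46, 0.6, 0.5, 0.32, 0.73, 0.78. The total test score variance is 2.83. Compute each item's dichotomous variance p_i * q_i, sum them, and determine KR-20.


For each item, compute p_i * q_i:
  Item 1: 0.27 * 0.73 = 0.1971
  Item 2: 0.46 * 0.54 = 0.2484
  Item 3: 0.46 * 0.54 = 0.2484
  Item 4: 0.6 * 0.4 = 0.24
  Item 5: 0.5 * 0.5 = 0.25
  Item 6: 0.32 * 0.68 = 0.2176
  Item 7: 0.73 * 0.27 = 0.1971
  Item 8: 0.78 * 0.22 = 0.1716
Sum(p_i * q_i) = 0.1971 + 0.2484 + 0.2484 + 0.24 + 0.25 + 0.2176 + 0.1971 + 0.1716 = 1.7702
KR-20 = (k/(k-1)) * (1 - Sum(p_i*q_i) / Var_total)
= (8/7) * (1 - 1.7702/2.83)
= 1.1429 * 0.3745
KR-20 = 0.428

0.428


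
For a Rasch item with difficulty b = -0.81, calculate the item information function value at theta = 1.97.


P = 1/(1+exp(-(1.97--0.81))) = 0.9416
I = P*(1-P) = 0.9416 * 0.0584
I = 0.055

0.055


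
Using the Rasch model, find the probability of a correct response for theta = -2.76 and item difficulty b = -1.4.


theta - b = -2.76 - -1.4 = -1.36
exp(-(theta - b)) = exp(1.36) = 3.8962
P = 1 / (1 + 3.8962)
P = 0.2042

0.2042


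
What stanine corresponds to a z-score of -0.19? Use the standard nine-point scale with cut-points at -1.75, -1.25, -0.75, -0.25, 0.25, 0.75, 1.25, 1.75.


Stanine boundaries: [-1.75, -1.25, -0.75, -0.25, 0.25, 0.75, 1.25, 1.75]
z = -0.19
Check each boundary:
  z >= -1.75 -> could be stanine 2
  z >= -1.25 -> could be stanine 3
  z >= -0.75 -> could be stanine 4
  z >= -0.25 -> could be stanine 5
  z < 0.25
  z < 0.75
  z < 1.25
  z < 1.75
Highest qualifying boundary gives stanine = 5

5


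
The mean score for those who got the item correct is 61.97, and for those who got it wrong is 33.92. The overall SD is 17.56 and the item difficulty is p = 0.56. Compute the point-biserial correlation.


q = 1 - p = 0.44
rpb = ((M1 - M0) / SD) * sqrt(p * q)
rpb = ((61.97 - 33.92) / 17.56) * sqrt(0.56 * 0.44)
rpb = 0.7929

0.7929


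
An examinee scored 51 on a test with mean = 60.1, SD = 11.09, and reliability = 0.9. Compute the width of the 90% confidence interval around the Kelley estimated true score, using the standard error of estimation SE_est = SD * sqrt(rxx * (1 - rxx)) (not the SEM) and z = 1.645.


True score estimate = 0.9*51 + 0.1*60.1 = 51.91
SE_est = SD * sqrt(rxx * (1 - rxx)) = 11.09 * sqrt(0.9 * 0.1) = 11.09 * sqrt(0.09) = 3.327
CI = T_est +/- z * SE_est, so width = 2 * z * SE_est = 2 * 1.645 * 3.327
Width = 10.9458

10.9458


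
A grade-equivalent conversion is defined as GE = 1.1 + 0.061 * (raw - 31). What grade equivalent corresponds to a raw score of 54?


raw - median = 54 - 31 = 23
slope * diff = 0.061 * 23 = 1.403
GE = 1.1 + 1.403
GE = 2.503

2.503


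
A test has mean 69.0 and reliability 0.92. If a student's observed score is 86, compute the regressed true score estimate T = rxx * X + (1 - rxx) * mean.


T_est = rxx * X + (1 - rxx) * mean
T_est = 0.92 * 86 + 0.08 * 69.0
T_est = 79.12 + 5.52
T_est = 84.64

84.64


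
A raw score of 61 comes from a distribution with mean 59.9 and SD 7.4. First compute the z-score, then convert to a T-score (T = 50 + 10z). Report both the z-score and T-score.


z = (X - mean) / SD = (61 - 59.9) / 7.4
z = 1.1 / 7.4
z = 0.1486
T-score = T = 50 + 10z
Carry z at full precision (z = 1.1 / 7.4) into the conversion:
T-score = 50 + 10 * (1.1 / 7.4) = 50 + 11 / 7.4
T-score = 50 + 1.4865
T-score = 51.4865

51.4865


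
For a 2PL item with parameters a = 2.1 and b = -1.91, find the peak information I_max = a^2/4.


For 2PL, max info at theta = b = -1.91
I_max = a^2 / 4 = 2.1^2 / 4
= 4.41 / 4
I_max = 1.1025

1.1025


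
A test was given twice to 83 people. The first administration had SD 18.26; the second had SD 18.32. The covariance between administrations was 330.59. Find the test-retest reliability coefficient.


r = cov(X,Y) / (SD_X * SD_Y)
r = 330.59 / (18.26 * 18.32)
r = 330.59 / 334.5232
r = 0.9882

0.9882


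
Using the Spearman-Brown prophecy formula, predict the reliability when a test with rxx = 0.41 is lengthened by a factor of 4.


r_new = (n * rxx) / (1 + (n-1) * rxx)
r_new = (4 * 0.41) / (1 + 3 * 0.41)
r_new = 1.64 / 2.23
r_new = 0.7354

0.7354


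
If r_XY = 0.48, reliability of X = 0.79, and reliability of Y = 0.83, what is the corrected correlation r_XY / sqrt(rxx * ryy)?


r_corrected = rxy / sqrt(rxx * ryy)
= 0.48 / sqrt(0.79 * 0.83)
= 0.48 / sqrt(0.6557)
= 0.48 / 0.809753
r_corrected = 0.5928

0.5928


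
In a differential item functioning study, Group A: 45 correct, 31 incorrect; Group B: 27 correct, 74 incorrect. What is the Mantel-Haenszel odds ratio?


Odds_A = 45/31 = 1.4516
Odds_B = 27/74 = 0.3649
OR = Odds_A / Odds_B = 1.4516 / 0.3649
Exactly, OR = (45 * 74) / (31 * 27) = 3330 / 837
OR = 3.9785

3.9785


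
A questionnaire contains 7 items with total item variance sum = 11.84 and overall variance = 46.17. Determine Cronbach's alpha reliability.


alpha = (k/(k-1)) * (1 - sum(si^2)/s_total^2)
= (7/6) * (1 - 11.84/46.17)
alpha = 0.8675

0.8675


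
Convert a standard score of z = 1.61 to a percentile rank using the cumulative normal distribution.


CDF(z) = 0.5 * (1 + erf(z/sqrt(2)))
erf(1.1384) = 0.8926
CDF = 0.9463
Percentile rank = 0.9463 * 100 = 94.63

94.63


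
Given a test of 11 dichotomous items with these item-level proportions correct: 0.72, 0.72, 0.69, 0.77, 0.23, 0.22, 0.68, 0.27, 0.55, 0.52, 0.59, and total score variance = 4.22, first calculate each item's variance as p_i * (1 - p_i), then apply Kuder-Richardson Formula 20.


For each item, compute p_i * q_i:
  Item 1: 0.72 * 0.28 = 0.2016
  Item 2: 0.72 * 0.28 = 0.2016
  Item 3: 0.69 * 0.31 = 0.2139
  Item 4: 0.77 * 0.23 = 0.1771
  Item 5: 0.23 * 0.77 = 0.1771
  Item 6: 0.22 * 0.78 = 0.1716
  Item 7: 0.68 * 0.32 = 0.2176
  Item 8: 0.27 * 0.73 = 0.1971
  Item 9: 0.55 * 0.45 = 0.2475
  Item 10: 0.52 * 0.48 = 0.2496
  Item 11: 0.59 * 0.41 = 0.2419
Sum(p_i * q_i) = 0.2016 + 0.2016 + 0.2139 + 0.1771 + 0.1771 + 0.1716 + 0.2176 + 0.1971 + 0.2475 + 0.2496 + 0.2419 = 2.2966
KR-20 = (k/(k-1)) * (1 - Sum(p_i*q_i) / Var_total)
= (11/10) * (1 - 2.2966/4.22)
= 1.1 * 0.4558
KR-20 = 0.5014

0.5014


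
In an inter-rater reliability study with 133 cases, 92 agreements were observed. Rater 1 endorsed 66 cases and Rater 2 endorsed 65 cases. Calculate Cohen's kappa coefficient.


P_o = 92/133 = 0.691729
P_e = (66*65 + 67*68) / 17689 = 0.500085
kappa = (P_o - P_e) / (1 - P_e)
kappa = (0.691729 - 0.500085) / (1 - 0.500085)
kappa = 0.3834

0.3834


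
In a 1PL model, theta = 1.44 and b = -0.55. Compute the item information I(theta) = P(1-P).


P = 1/(1+exp(-(1.44--0.55))) = 0.8797
I = P*(1-P) = 0.8797 * 0.1203
I = 0.1058

0.1058


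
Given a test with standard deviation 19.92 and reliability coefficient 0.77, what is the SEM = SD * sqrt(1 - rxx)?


SEM = SD * sqrt(1 - rxx)
SEM = 19.92 * sqrt(1 - 0.77)
SEM = 19.92 * sqrt(0.23) = 19.92 * 0.479583
SEM = 9.5533

9.5533


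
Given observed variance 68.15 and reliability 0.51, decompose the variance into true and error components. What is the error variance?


var_true = rxx * var_obs = 0.51 * 68.15 = 34.7565
var_error = var_obs - var_true
var_error = 68.15 - 34.7565
var_error = 33.3935

33.3935


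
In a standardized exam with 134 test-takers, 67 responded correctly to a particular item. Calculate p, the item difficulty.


Item difficulty p = number correct / total examinees
p = 67 / 134
p = 0.5

0.5
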